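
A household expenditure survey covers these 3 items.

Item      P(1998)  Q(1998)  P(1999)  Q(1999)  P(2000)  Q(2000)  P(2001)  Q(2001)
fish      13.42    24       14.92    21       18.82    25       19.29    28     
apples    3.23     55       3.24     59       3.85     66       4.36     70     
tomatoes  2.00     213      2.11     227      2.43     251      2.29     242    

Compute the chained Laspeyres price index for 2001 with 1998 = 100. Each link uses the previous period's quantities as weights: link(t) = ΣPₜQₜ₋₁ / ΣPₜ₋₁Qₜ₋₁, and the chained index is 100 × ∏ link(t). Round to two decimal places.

Link 1998→1999:
ΣP(1999)Q(1998) = 14.92×24 + 3.24×55 + 2.11×213 = 358.08 + 178.2 + 449.43 = 985.71
ΣP(1998)Q(1998) = 13.42×24 + 3.23×55 + 2.00×213 = 322.08 + 177.65 + 426 = 925.73
link = 985.71/925.73 = 1.064792
Link 1999→2000:
ΣP(2000)Q(1999) = 18.82×21 + 3.85×59 + 2.43×227 = 395.22 + 227.15 + 551.61 = 1173.98
ΣP(1999)Q(1999) = 14.92×21 + 3.24×59 + 2.11×227 = 313.32 + 191.16 + 478.97 = 983.45
link = 1173.98/983.45 = 1.193736
Link 2000→2001:
ΣP(2001)Q(2000) = 19.29×25 + 4.36×66 + 2.29×251 = 482.25 + 287.76 + 574.79 = 1344.8
ΣP(2000)Q(2000) = 18.82×25 + 3.85×66 + 2.43×251 = 470.5 + 254.1 + 609.93 = 1334.53
link = 1344.8/1334.53 = 1.007696
Chained index = 100 × 1.064792 × 1.193736 × 1.007696 = 128.0863

128.09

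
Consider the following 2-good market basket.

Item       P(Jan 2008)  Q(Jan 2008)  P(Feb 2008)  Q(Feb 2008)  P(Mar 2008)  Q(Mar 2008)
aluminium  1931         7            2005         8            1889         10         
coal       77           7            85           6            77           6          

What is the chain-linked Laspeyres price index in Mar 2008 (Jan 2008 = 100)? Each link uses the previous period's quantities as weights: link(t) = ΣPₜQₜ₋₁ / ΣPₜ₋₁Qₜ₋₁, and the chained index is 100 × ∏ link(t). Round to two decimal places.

Link Jan 2008→Feb 2008:
ΣP(Feb 2008)Q(Jan 2008) = 2005×7 + 85×7 = 14035 + 595 = 14630
ΣP(Jan 2008)Q(Jan 2008) = 1931×7 + 77×7 = 13517 + 539 = 14056
link = 14630/14056 = 1.040837
Link Feb 2008→Mar 2008:
ΣP(Mar 2008)Q(Feb 2008) = 1889×8 + 77×6 = 15112 + 462 = 15574
ΣP(Feb 2008)Q(Feb 2008) = 2005×8 + 85×6 = 16040 + 510 = 16550
link = 15574/16550 = 0.941027
Chained index = 100 × 1.040837 × 0.941027 = 97.9456

97.95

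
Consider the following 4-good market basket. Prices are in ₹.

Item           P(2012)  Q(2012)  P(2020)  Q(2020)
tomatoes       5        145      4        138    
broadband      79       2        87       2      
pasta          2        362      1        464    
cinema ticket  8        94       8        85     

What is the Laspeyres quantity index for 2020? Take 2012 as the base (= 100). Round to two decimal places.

104.11

Laspeyres quantity index uses base-period prices as weights.
ΣP(2012)·Q(2020) = 5×138 + 79×2 + 2×464 + 8×85 = 690 + 158 + 928 + 680 = 2456
ΣP(2012)·Q(2012) = 5×145 + 79×2 + 2×362 + 8×94 = 725 + 158 + 724 + 752 = 2359
Index = 2456 / 2359 × 100 = 104.1119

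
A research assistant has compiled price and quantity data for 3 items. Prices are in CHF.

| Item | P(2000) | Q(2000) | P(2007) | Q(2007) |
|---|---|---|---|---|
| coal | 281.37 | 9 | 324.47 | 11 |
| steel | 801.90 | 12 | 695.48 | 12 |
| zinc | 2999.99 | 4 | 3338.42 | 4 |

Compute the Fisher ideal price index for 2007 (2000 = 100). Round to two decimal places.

Laspeyres component (base-period weights):
ΣP(2007)Q(2000) = 324.47×9 + 695.48×12 + 3338.42×4 = 2920.23 + 8345.76 + 13353.68 = 24619.67
ΣP(2000)Q(2000) = 281.37×9 + 801.90×12 + 2999.99×4 = 2532.33 + 9622.8 + 11999.96 = 24155.09
L = 24619.67 / 24155.09 × 100 = 101.9233
Paasche component (current-period weights):
ΣP(2007)Q(2007) = 324.47×11 + 695.48×12 + 3338.42×4 = 3569.17 + 8345.76 + 13353.68 = 25268.61
ΣP(2000)Q(2007) = 281.37×11 + 801.90×12 + 2999.99×4 = 3095.07 + 9622.8 + 11999.96 = 24717.83
P = 25268.61 / 24717.83 × 100 = 102.2283
Fisher = √(L × P) = √(101.9233 × 102.2283) = 102.0757

102.08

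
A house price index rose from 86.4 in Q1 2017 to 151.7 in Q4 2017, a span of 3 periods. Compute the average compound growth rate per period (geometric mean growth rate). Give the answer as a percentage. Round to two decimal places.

Growth factor = (151.7/86.4)^(1/3) = (1.755787)^(1/3) = 1.206398
Growth rate = 1.206398 − 1 = 0.206398 = 20.6398%

20.64%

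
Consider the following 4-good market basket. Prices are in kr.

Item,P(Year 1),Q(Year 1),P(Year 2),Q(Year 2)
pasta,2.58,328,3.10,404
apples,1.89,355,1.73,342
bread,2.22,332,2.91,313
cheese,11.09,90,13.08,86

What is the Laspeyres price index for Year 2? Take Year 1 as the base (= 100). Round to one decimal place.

Laspeyres price index uses base-period quantities as weights.
ΣP(Year 2)·Q(Year 1) = 3.10×328 + 1.73×355 + 2.91×332 + 13.08×90 = 1016.8 + 614.15 + 966.12 + 1177.2 = 3774.27
ΣP(Year 1)·Q(Year 1) = 2.58×328 + 1.89×355 + 2.22×332 + 11.09×90 = 846.24 + 670.95 + 737.04 + 998.1 = 3252.33
Index = 3774.27 / 3252.33 × 100 = 116.0482

116.0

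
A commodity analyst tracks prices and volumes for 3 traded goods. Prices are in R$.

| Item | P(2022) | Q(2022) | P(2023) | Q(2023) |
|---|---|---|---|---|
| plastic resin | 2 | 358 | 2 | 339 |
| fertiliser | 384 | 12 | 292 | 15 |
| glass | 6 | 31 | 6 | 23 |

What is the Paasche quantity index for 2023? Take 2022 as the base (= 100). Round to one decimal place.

Paasche quantity index uses current-period prices as weights.
ΣP(2023)·Q(2023) = 2×339 + 292×15 + 6×23 = 678 + 4380 + 138 = 5196
ΣP(2023)·Q(2022) = 2×358 + 292×12 + 6×31 = 716 + 3504 + 186 = 4406
Index = 5196 / 4406 × 100 = 117.9301

117.9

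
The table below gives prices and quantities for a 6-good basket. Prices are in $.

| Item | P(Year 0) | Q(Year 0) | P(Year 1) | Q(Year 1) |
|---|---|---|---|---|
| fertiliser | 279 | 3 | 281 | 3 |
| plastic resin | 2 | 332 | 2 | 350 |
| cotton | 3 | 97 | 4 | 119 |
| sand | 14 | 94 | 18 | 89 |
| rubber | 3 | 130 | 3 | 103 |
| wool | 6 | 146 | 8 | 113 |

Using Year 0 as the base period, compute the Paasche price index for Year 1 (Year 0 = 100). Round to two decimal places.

117.13

Paasche price index uses current-period quantities as weights.
ΣP(Year 1)·Q(Year 1) = 281×3 + 2×350 + 4×119 + 18×89 + 3×103 + 8×113 = 843 + 700 + 476 + 1602 + 309 + 904 = 4834
ΣP(Year 0)·Q(Year 1) = 279×3 + 2×350 + 3×119 + 14×89 + 3×103 + 6×113 = 837 + 700 + 357 + 1246 + 309 + 678 = 4127
Index = 4834 / 4127 × 100 = 117.1311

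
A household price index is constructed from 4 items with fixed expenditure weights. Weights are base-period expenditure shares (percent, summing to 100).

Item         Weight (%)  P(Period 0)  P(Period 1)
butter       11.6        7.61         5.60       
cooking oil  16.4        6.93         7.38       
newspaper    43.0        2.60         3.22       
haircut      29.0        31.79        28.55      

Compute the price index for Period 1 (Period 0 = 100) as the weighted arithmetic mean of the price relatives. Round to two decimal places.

105.30

butter: 11.6 × (5.60/7.61) = 11.6 × 0.735874 = 8.5361
cooking oil: 16.4 × (7.38/6.93) = 16.4 × 1.064935 = 17.4649
newspaper: 43.0 × (3.22/2.60) = 43.0 × 1.238462 = 53.2538
haircut: 29.0 × (28.55/31.79) = 29.0 × 0.898081 = 26.0444
Index = Σ wᵢ·(p₁ᵢ/p₀ᵢ) = 8.5361 + 17.4649 + 53.2538 + 26.0444 = 105.2993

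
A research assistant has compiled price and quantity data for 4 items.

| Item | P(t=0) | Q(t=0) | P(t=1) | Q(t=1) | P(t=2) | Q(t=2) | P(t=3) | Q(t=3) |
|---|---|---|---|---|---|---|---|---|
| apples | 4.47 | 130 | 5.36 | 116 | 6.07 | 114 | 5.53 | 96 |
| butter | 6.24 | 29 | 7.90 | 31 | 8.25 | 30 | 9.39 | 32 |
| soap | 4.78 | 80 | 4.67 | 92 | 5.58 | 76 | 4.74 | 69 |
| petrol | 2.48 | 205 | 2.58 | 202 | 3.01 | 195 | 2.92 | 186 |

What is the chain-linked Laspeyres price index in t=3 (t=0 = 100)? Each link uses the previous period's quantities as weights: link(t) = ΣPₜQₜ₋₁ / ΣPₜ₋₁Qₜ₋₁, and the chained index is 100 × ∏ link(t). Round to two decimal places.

119.61

Link t=0→t=1:
ΣP(t=1)Q(t=0) = 5.36×130 + 7.90×29 + 4.67×80 + 2.58×205 = 696.8 + 229.1 + 373.6 + 528.9 = 1828.4
ΣP(t=0)Q(t=0) = 4.47×130 + 6.24×29 + 4.78×80 + 2.48×205 = 581.1 + 180.96 + 382.4 + 508.4 = 1652.86
link = 1828.4/1652.86 = 1.106204
Link t=1→t=2:
ΣP(t=2)Q(t=1) = 6.07×116 + 8.25×31 + 5.58×92 + 3.01×202 = 704.12 + 255.75 + 513.36 + 608.02 = 2081.25
ΣP(t=1)Q(t=1) = 5.36×116 + 7.90×31 + 4.67×92 + 2.58×202 = 621.76 + 244.9 + 429.64 + 521.16 = 1817.46
link = 2081.25/1817.46 = 1.145142
Link t=2→t=3:
ΣP(t=3)Q(t=2) = 5.53×114 + 9.39×30 + 4.74×76 + 2.92×195 = 630.42 + 281.7 + 360.24 + 569.4 = 1841.76
ΣP(t=2)Q(t=2) = 6.07×114 + 8.25×30 + 5.58×76 + 3.01×195 = 691.98 + 247.5 + 424.08 + 586.95 = 1950.51
link = 1841.76/1950.51 = 0.944245
Chained index = 100 × 1.106204 × 1.145142 × 0.944245 = 119.6133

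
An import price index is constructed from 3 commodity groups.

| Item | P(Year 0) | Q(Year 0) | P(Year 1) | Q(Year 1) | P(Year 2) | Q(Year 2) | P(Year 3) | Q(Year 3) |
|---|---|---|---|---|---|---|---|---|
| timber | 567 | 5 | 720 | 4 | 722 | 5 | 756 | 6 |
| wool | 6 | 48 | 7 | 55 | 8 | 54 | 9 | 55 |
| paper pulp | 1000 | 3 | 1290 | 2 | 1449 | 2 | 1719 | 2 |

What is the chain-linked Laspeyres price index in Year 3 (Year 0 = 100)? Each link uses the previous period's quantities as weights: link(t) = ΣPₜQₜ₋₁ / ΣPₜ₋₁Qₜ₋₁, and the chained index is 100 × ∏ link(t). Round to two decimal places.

Link Year 0→Year 1:
ΣP(Year 1)Q(Year 0) = 720×5 + 7×48 + 1290×3 = 3600 + 336 + 3870 = 7806
ΣP(Year 0)Q(Year 0) = 567×5 + 6×48 + 1000×3 = 2835 + 288 + 3000 = 6123
link = 7806/6123 = 1.274865
Link Year 1→Year 2:
ΣP(Year 2)Q(Year 1) = 722×4 + 8×55 + 1449×2 = 2888 + 440 + 2898 = 6226
ΣP(Year 1)Q(Year 1) = 720×4 + 7×55 + 1290×2 = 2880 + 385 + 2580 = 5845
link = 6226/5845 = 1.065184
Link Year 2→Year 3:
ΣP(Year 3)Q(Year 2) = 756×5 + 9×54 + 1719×2 = 3780 + 486 + 3438 = 7704
ΣP(Year 2)Q(Year 2) = 722×5 + 8×54 + 1449×2 = 3610 + 432 + 2898 = 6940
link = 7704/6940 = 1.110086
Chained index = 100 × 1.274865 × 1.065184 × 1.110086 = 150.7460

150.75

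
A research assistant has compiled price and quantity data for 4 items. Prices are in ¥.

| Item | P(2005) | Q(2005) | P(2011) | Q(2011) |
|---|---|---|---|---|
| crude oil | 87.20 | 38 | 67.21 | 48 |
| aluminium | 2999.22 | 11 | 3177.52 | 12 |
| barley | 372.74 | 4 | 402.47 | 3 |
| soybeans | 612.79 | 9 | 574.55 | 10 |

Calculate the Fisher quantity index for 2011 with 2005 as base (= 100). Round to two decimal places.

Laspeyres component (base-period weights):
ΣP(2005)Q(2011) = 87.20×48 + 2999.22×12 + 372.74×3 + 612.79×10 = 4185.6 + 35990.64 + 1118.22 + 6127.9 = 47422.36
ΣP(2005)Q(2005) = 87.20×38 + 2999.22×11 + 372.74×4 + 612.79×9 = 3313.6 + 32991.42 + 1490.96 + 5515.11 = 43311.09
L = 47422.36 / 43311.09 × 100 = 109.4924
Paasche component (current-period weights):
ΣP(2011)Q(2011) = 67.21×48 + 3177.52×12 + 402.47×3 + 574.55×10 = 3226.08 + 38130.24 + 1207.41 + 5745.5 = 48309.23
ΣP(2011)Q(2005) = 67.21×38 + 3177.52×11 + 402.47×4 + 574.55×9 = 2553.98 + 34952.72 + 1609.88 + 5170.95 = 44287.53
P = 48309.23 / 44287.53 × 100 = 109.0809
Fisher = √(L × P) = √(109.4924 × 109.0809) = 109.2865

109.29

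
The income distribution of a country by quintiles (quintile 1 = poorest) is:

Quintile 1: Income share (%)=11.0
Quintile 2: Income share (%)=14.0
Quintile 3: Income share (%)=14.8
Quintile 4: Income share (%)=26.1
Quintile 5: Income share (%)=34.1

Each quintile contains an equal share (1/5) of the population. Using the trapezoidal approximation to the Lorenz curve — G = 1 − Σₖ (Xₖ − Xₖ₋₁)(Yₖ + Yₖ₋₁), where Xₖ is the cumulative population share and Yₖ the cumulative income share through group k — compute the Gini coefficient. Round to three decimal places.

Cumulative income shares Yₖ: 0.1100, 0.2500, 0.3980, 0.6590, 1.0000
Σ (Xₖ−Xₖ₋₁)(Yₖ+Yₖ₋₁) = (1/5)(0.1100+0.0000) + (1/5)(0.2500+0.1100) + (1/5)(0.3980+0.2500) + (1/5)(0.6590+0.3980) + (1/5)(1.0000+0.6590)
  = 0.0220 + 0.0720 + 0.1296 + 0.2114 + 0.3318 = 0.7668
G = 1 − 0.7668 = 0.2332

0.233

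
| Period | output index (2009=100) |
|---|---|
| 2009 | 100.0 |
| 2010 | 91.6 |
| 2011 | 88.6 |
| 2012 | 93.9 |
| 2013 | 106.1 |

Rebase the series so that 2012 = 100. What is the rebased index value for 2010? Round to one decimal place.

Rebased(2010) = 91.6 / 93.9 × 100 = 97.5506

97.6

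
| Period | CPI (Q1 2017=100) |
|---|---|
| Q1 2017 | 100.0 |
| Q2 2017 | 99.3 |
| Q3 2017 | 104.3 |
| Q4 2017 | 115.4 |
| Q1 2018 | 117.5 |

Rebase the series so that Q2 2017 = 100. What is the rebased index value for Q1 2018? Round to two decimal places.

Rebased(Q1 2018) = 117.5 / 99.3 × 100 = 118.3283

118.33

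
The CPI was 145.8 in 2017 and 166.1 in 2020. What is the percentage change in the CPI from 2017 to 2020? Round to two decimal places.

Change = (166.1 − 145.8) / 145.8 × 100
       = 20.3 / 145.8 × 100 = 13.9232%

13.92%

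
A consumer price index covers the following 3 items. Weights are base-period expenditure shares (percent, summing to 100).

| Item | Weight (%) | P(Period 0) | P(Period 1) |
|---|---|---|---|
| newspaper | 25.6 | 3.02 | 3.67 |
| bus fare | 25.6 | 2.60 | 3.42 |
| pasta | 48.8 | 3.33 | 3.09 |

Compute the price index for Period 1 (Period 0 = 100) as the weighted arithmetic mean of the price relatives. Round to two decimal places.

110.07

newspaper: 25.6 × (3.67/3.02) = 25.6 × 1.215232 = 31.1099
bus fare: 25.6 × (3.42/2.60) = 25.6 × 1.315385 = 33.6738
pasta: 48.8 × (3.09/3.33) = 48.8 × 0.927928 = 45.2829
Index = Σ wᵢ·(p₁ᵢ/p₀ᵢ) = 31.1099 + 33.6738 + 45.2829 = 110.0667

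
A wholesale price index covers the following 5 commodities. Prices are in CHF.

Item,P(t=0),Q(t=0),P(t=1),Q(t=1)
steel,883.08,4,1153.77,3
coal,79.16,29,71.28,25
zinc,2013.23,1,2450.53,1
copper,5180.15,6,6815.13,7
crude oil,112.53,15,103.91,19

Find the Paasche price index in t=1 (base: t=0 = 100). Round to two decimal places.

127.38

Paasche price index uses current-period quantities as weights.
ΣP(t=1)·Q(t=1) = 1153.77×3 + 71.28×25 + 2450.53×1 + 6815.13×7 + 103.91×19 = 3461.31 + 1782 + 2450.53 + 47705.91 + 1974.29 = 57374.04
ΣP(t=0)·Q(t=1) = 883.08×3 + 79.16×25 + 2013.23×1 + 5180.15×7 + 112.53×19 = 2649.24 + 1979 + 2013.23 + 36261.05 + 2138.07 = 45040.59
Index = 57374.04 / 45040.59 × 100 = 127.3830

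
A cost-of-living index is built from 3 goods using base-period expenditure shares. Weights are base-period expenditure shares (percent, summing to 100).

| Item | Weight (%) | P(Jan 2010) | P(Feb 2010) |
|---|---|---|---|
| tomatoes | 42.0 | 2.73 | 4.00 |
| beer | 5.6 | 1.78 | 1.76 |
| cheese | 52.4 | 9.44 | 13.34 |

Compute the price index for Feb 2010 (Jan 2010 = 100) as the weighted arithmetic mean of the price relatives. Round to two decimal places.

141.12

tomatoes: 42.0 × (4.00/2.73) = 42.0 × 1.465201 = 61.5385
beer: 5.6 × (1.76/1.78) = 5.6 × 0.988764 = 5.5371
cheese: 52.4 × (13.34/9.44) = 52.4 × 1.413136 = 74.0483
Index = Σ wᵢ·(p₁ᵢ/p₀ᵢ) = 61.5385 + 5.5371 + 74.0483 = 141.1238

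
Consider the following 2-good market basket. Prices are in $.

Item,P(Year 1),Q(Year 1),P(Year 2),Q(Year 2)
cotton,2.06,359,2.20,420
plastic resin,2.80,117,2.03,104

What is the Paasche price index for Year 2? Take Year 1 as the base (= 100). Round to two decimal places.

Paasche price index uses current-period quantities as weights.
ΣP(Year 2)·Q(Year 2) = 2.20×420 + 2.03×104 = 924 + 211.12 = 1135.12
ΣP(Year 1)·Q(Year 2) = 2.06×420 + 2.80×104 = 865.2 + 291.2 = 1156.4
Index = 1135.12 / 1156.4 × 100 = 98.1598

98.16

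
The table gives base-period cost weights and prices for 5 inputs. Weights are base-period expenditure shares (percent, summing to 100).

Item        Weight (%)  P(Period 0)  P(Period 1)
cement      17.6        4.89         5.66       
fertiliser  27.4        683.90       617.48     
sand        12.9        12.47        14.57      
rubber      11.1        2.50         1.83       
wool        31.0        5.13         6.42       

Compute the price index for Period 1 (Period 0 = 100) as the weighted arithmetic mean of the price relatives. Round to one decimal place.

107.1

cement: 17.6 × (5.66/4.89) = 17.6 × 1.157464 = 20.3714
fertiliser: 27.4 × (617.48/683.90) = 27.4 × 0.902881 = 24.7389
sand: 12.9 × (14.57/12.47) = 12.9 × 1.168404 = 15.0724
rubber: 11.1 × (1.83/2.50) = 11.1 × 0.732000 = 8.1252
wool: 31.0 × (6.42/5.13) = 31.0 × 1.251462 = 38.7953
Index = Σ wᵢ·(p₁ᵢ/p₀ᵢ) = 20.3714 + 24.7389 + 15.0724 + 8.1252 + 38.7953 = 107.1032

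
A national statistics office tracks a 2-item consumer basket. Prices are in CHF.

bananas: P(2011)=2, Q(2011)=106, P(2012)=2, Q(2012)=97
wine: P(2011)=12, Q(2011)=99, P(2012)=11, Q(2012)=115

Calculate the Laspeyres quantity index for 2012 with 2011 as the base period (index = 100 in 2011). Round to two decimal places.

112.43

Laspeyres quantity index uses base-period prices as weights.
ΣP(2011)·Q(2012) = 2×97 + 12×115 = 194 + 1380 = 1574
ΣP(2011)·Q(2011) = 2×106 + 12×99 = 212 + 1188 = 1400
Index = 1574 / 1400 × 100 = 112.4286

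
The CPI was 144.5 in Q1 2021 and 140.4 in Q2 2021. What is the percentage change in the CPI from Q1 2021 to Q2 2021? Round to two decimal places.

Change = (140.4 − 144.5) / 144.5 × 100
       = -4.1 / 144.5 × 100 = -2.8374%

-2.84%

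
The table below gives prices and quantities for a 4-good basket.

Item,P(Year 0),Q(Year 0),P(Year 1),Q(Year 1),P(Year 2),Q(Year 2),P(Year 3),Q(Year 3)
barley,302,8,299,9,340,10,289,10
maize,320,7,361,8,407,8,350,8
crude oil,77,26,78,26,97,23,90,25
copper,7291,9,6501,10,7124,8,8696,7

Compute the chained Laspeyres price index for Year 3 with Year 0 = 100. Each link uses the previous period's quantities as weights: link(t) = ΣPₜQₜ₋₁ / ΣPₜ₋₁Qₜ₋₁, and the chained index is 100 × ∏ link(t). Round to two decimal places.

Link Year 0→Year 1:
ΣP(Year 1)Q(Year 0) = 299×8 + 361×7 + 78×26 + 6501×9 = 2392 + 2527 + 2028 + 58509 = 65456
ΣP(Year 0)Q(Year 0) = 302×8 + 320×7 + 77×26 + 7291×9 = 2416 + 2240 + 2002 + 65619 = 72277
link = 65456/72277 = 0.905627
Link Year 1→Year 2:
ΣP(Year 2)Q(Year 1) = 340×9 + 407×8 + 97×26 + 7124×10 = 3060 + 3256 + 2522 + 71240 = 80078
ΣP(Year 1)Q(Year 1) = 299×9 + 361×8 + 78×26 + 6501×10 = 2691 + 2888 + 2028 + 65010 = 72617
link = 80078/72617 = 1.102745
Link Year 2→Year 3:
ΣP(Year 3)Q(Year 2) = 289×10 + 350×8 + 90×23 + 8696×8 = 2890 + 2800 + 2070 + 69568 = 77328
ΣP(Year 2)Q(Year 2) = 340×10 + 407×8 + 97×23 + 7124×8 = 3400 + 3256 + 2231 + 56992 = 65879
link = 77328/65879 = 1.173788
Chained index = 100 × 0.905627 × 1.102745 × 1.173788 = 117.2233

117.22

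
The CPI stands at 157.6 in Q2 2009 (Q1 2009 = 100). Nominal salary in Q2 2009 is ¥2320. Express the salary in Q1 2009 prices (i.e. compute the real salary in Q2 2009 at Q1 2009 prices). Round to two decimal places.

1472.08

Real = Nominal ÷ (Index/100) = 2320 ÷ (157.6/100)
     = 2320 ÷ 1.576 = 1472.0812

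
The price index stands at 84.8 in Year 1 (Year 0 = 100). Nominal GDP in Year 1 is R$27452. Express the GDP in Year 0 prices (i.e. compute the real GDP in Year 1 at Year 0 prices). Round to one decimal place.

32372.6

Real = Nominal ÷ (Index/100) = 27452 ÷ (84.8/100)
     = 27452 ÷ 0.848 = 32372.6415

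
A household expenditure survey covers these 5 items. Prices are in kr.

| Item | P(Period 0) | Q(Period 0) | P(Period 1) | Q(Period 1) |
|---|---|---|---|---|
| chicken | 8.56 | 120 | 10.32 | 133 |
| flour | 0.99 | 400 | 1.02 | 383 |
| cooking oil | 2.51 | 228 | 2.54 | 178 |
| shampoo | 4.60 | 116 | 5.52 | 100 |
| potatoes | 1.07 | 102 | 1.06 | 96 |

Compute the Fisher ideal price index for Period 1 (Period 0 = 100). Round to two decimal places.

113.13

Laspeyres component (base-period weights):
ΣP(Period 1)Q(Period 0) = 10.32×120 + 1.02×400 + 2.54×228 + 5.52×116 + 1.06×102 = 1238.4 + 408 + 579.12 + 640.32 + 108.12 = 2973.96
ΣP(Period 0)Q(Period 0) = 8.56×120 + 0.99×400 + 2.51×228 + 4.60×116 + 1.07×102 = 1027.2 + 396 + 572.28 + 533.6 + 109.14 = 2638.22
L = 2973.96 / 2638.22 × 100 = 112.7260
Paasche component (current-period weights):
ΣP(Period 1)Q(Period 1) = 10.32×133 + 1.02×383 + 2.54×178 + 5.52×100 + 1.06×96 = 1372.56 + 390.66 + 452.12 + 552 + 101.76 = 2869.1
ΣP(Period 0)Q(Period 1) = 8.56×133 + 0.99×383 + 2.51×178 + 4.60×100 + 1.07×96 = 1138.48 + 379.17 + 446.78 + 460 + 102.72 = 2527.15
P = 2869.1 / 2527.15 × 100 = 113.5311
Fisher = √(L × P) = √(112.7260 × 113.5311) = 113.1278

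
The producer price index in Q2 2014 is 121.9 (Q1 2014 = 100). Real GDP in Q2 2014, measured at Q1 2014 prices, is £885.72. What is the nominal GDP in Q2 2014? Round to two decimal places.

1079.69

Nominal = Real × (Index/100) = 885.72 × (121.9/100)
        = 885.72 × 1.219 = 1079.6927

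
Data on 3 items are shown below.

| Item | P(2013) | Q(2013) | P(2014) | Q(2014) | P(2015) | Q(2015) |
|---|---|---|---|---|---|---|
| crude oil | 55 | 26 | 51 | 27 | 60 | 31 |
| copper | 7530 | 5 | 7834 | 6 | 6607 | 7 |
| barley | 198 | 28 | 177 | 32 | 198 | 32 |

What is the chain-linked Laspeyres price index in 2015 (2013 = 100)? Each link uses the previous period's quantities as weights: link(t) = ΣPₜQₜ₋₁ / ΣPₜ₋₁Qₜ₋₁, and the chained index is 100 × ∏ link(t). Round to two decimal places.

Link 2013→2014:
ΣP(2014)Q(2013) = 51×26 + 7834×5 + 177×28 = 1326 + 39170 + 4956 = 45452
ΣP(2013)Q(2013) = 55×26 + 7530×5 + 198×28 = 1430 + 37650 + 5544 = 44624
link = 45452/44624 = 1.018555
Link 2014→2015:
ΣP(2015)Q(2014) = 60×27 + 6607×6 + 198×32 = 1620 + 39642 + 6336 = 47598
ΣP(2014)Q(2014) = 51×27 + 7834×6 + 177×32 = 1377 + 47004 + 5664 = 54045
link = 47598/54045 = 0.880711
Chained index = 100 × 1.018555 × 0.880711 = 89.7052

89.71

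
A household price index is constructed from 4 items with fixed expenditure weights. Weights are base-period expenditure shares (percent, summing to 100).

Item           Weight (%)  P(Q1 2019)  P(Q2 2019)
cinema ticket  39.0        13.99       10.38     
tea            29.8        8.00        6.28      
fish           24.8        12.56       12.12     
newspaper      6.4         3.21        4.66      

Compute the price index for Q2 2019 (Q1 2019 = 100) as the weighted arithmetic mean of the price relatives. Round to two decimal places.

cinema ticket: 39.0 × (10.38/13.99) = 39.0 × 0.741959 = 28.9364
tea: 29.8 × (6.28/8.00) = 29.8 × 0.785000 = 23.3930
fish: 24.8 × (12.12/12.56) = 24.8 × 0.964968 = 23.9312
newspaper: 6.4 × (4.66/3.21) = 6.4 × 1.451713 = 9.2910
Index = Σ wᵢ·(p₁ᵢ/p₀ᵢ) = 28.9364 + 23.3930 + 23.9312 + 9.2910 = 85.5516

85.55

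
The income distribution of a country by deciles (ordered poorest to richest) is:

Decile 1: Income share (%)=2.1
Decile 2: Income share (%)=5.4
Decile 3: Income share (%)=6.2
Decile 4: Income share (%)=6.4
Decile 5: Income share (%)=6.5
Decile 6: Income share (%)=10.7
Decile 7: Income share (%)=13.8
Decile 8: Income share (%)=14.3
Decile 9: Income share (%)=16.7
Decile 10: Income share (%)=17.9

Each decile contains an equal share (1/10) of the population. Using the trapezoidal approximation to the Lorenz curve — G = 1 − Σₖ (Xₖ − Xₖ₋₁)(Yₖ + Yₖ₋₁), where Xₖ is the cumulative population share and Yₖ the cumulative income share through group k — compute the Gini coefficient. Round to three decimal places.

Cumulative income shares Yₖ: 0.0210, 0.0750, 0.1370, 0.2010, 0.2660, 0.3730, 0.5110, 0.6540, 0.8210, 1.0000
Σ (Xₖ−Xₖ₋₁)(Yₖ+Yₖ₋₁) = (1/10)(0.0210+0.0000) + (1/10)(0.0750+0.0210) + (1/10)(0.1370+0.0750) + (1/10)(0.2010+0.1370) + (1/10)(0.2660+0.2010) + (1/10)(0.3730+0.2660) + (1/10)(0.5110+0.3730) + (1/10)(0.6540+0.5110) + (1/10)(0.8210+0.6540) + (1/10)(1.0000+0.8210)
  = 0.0021 + 0.0096 + 0.0212 + 0.0338 + 0.0467 + 0.0639 + 0.0884 + 0.1165 + 0.1475 + 0.1821 = 0.7118
G = 1 − 0.7118 = 0.2882

0.288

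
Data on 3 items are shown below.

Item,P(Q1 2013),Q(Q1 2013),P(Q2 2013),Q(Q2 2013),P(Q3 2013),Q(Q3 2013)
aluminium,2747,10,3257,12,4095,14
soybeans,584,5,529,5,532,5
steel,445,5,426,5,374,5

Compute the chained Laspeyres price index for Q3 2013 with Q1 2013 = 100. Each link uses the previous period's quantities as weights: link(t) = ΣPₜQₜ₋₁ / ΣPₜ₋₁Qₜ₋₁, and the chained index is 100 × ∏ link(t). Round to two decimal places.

Link Q1 2013→Q2 2013:
ΣP(Q2 2013)Q(Q1 2013) = 3257×10 + 529×5 + 426×5 = 32570 + 2645 + 2130 = 37345
ΣP(Q1 2013)Q(Q1 2013) = 2747×10 + 584×5 + 445×5 = 27470 + 2920 + 2225 = 32615
link = 37345/32615 = 1.145025
Link Q2 2013→Q3 2013:
ΣP(Q3 2013)Q(Q2 2013) = 4095×12 + 532×5 + 374×5 = 49140 + 2660 + 1870 = 53670
ΣP(Q2 2013)Q(Q2 2013) = 3257×12 + 529×5 + 426×5 = 39084 + 2645 + 2130 = 43859
link = 53670/43859 = 1.223694
Chained index = 100 × 1.145025 × 1.223694 = 140.1161

140.12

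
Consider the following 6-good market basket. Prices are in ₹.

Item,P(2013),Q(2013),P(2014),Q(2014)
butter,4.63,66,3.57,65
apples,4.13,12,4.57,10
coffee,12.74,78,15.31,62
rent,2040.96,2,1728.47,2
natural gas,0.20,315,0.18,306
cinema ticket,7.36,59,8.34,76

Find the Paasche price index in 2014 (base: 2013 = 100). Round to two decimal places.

Paasche price index uses current-period quantities as weights.
ΣP(2014)·Q(2014) = 3.57×65 + 4.57×10 + 15.31×62 + 1728.47×2 + 0.18×306 + 8.34×76 = 232.05 + 45.7 + 949.22 + 3456.94 + 55.08 + 633.84 = 5372.83
ΣP(2013)·Q(2014) = 4.63×65 + 4.13×10 + 12.74×62 + 2040.96×2 + 0.20×306 + 7.36×76 = 300.95 + 41.3 + 789.88 + 4081.92 + 61.2 + 559.36 = 5834.61
Index = 5372.83 / 5834.61 × 100 = 92.0855

92.09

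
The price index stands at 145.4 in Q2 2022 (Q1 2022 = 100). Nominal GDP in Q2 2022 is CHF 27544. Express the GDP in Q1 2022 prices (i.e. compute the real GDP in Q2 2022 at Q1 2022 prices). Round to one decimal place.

Real = Nominal ÷ (Index/100) = 27544 ÷ (145.4/100)
     = 27544 ÷ 1.454 = 18943.6039

18943.6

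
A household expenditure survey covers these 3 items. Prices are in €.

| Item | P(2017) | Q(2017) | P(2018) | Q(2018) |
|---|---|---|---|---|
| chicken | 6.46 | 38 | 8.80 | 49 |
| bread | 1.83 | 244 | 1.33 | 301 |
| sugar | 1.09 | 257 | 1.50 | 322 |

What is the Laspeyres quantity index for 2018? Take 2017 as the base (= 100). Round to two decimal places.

Laspeyres quantity index uses base-period prices as weights.
ΣP(2017)·Q(2018) = 6.46×49 + 1.83×301 + 1.09×322 = 316.54 + 550.83 + 350.98 = 1218.35
ΣP(2017)·Q(2017) = 6.46×38 + 1.83×244 + 1.09×257 = 245.48 + 446.52 + 280.13 = 972.13
Index = 1218.35 / 972.13 × 100 = 125.3279

125.33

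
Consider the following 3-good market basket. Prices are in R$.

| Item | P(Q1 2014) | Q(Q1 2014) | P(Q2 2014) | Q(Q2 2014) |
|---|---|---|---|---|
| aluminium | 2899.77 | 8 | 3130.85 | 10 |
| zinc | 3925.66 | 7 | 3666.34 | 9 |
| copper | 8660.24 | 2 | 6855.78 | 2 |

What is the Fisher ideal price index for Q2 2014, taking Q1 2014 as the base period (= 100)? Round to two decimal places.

95.15

Laspeyres component (base-period weights):
ΣP(Q2 2014)Q(Q1 2014) = 3130.85×8 + 3666.34×7 + 6855.78×2 = 25046.8 + 25664.38 + 13711.56 = 64422.74
ΣP(Q1 2014)Q(Q1 2014) = 2899.77×8 + 3925.66×7 + 8660.24×2 = 23198.16 + 27479.62 + 17320.48 = 67998.26
L = 64422.74 / 67998.26 × 100 = 94.7417
Paasche component (current-period weights):
ΣP(Q2 2014)Q(Q2 2014) = 3130.85×10 + 3666.34×9 + 6855.78×2 = 31308.5 + 32997.06 + 13711.56 = 78017.12
ΣP(Q1 2014)Q(Q2 2014) = 2899.77×10 + 3925.66×9 + 8660.24×2 = 28997.7 + 35330.94 + 17320.48 = 81649.12
P = 78017.12 / 81649.12 × 100 = 95.5517
Fisher = √(L × P) = √(94.7417 × 95.5517) = 95.1459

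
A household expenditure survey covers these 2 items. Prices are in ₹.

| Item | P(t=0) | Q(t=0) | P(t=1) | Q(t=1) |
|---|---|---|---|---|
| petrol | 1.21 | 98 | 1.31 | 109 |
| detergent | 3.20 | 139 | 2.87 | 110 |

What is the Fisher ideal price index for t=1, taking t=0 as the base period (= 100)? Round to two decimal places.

94.17

Laspeyres component (base-period weights):
ΣP(t=1)Q(t=0) = 1.31×98 + 2.87×139 = 128.38 + 398.93 = 527.31
ΣP(t=0)Q(t=0) = 1.21×98 + 3.20×139 = 118.58 + 444.8 = 563.38
L = 527.31 / 563.38 × 100 = 93.5976
Paasche component (current-period weights):
ΣP(t=1)Q(t=1) = 1.31×109 + 2.87×110 = 142.79 + 315.7 = 458.49
ΣP(t=0)Q(t=1) = 1.21×109 + 3.20×110 = 131.89 + 352 = 483.89
P = 458.49 / 483.89 × 100 = 94.7509
Fisher = √(L × P) = √(93.5976 × 94.7509) = 94.1725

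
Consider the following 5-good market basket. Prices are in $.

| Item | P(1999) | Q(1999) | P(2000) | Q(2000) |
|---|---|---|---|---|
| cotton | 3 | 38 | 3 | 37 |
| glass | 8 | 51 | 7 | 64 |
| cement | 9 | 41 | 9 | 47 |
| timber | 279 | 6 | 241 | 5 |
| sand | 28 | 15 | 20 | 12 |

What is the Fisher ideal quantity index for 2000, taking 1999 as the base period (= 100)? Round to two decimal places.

93.44

Laspeyres component (base-period weights):
ΣP(1999)Q(2000) = 3×37 + 8×64 + 9×47 + 279×5 + 28×12 = 111 + 512 + 423 + 1395 + 336 = 2777
ΣP(1999)Q(1999) = 3×38 + 8×51 + 9×41 + 279×6 + 28×15 = 114 + 408 + 369 + 1674 + 420 = 2985
L = 2777 / 2985 × 100 = 93.0318
Paasche component (current-period weights):
ΣP(2000)Q(2000) = 3×37 + 7×64 + 9×47 + 241×5 + 20×12 = 111 + 448 + 423 + 1205 + 240 = 2427
ΣP(2000)Q(1999) = 3×38 + 7×51 + 9×41 + 241×6 + 20×15 = 114 + 357 + 369 + 1446 + 300 = 2586
P = 2427 / 2586 × 100 = 93.8515
Fisher = √(L × P) = √(93.0318 × 93.8515) = 93.4408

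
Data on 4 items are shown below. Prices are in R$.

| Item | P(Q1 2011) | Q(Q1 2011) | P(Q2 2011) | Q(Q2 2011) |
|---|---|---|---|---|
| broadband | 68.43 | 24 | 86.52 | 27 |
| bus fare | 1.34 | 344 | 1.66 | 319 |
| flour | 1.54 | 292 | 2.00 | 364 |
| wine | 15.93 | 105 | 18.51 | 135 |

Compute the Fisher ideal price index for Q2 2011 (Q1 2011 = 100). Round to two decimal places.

Laspeyres component (base-period weights):
ΣP(Q2 2011)Q(Q1 2011) = 86.52×24 + 1.66×344 + 2.00×292 + 18.51×105 = 2076.48 + 571.04 + 584 + 1943.55 = 5175.07
ΣP(Q1 2011)Q(Q1 2011) = 68.43×24 + 1.34×344 + 1.54×292 + 15.93×105 = 1642.32 + 460.96 + 449.68 + 1672.65 = 4225.61
L = 5175.07 / 4225.61 × 100 = 122.4692
Paasche component (current-period weights):
ΣP(Q2 2011)Q(Q2 2011) = 86.52×27 + 1.66×319 + 2.00×364 + 18.51×135 = 2336.04 + 529.54 + 728 + 2498.85 = 6092.43
ΣP(Q1 2011)Q(Q2 2011) = 68.43×27 + 1.34×319 + 1.54×364 + 15.93×135 = 1847.61 + 427.46 + 560.56 + 2150.55 = 4986.18
P = 6092.43 / 4986.18 × 100 = 122.1863
Fisher = √(L × P) = √(122.4692 × 122.1863) = 122.3277

122.33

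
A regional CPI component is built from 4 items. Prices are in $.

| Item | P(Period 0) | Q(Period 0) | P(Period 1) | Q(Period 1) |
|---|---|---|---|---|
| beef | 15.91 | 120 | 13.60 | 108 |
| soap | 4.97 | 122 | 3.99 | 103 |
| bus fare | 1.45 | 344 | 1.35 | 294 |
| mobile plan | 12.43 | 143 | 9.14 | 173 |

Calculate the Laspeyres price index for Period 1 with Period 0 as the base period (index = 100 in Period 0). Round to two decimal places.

81.18

Laspeyres price index uses base-period quantities as weights.
ΣP(Period 1)·Q(Period 0) = 13.60×120 + 3.99×122 + 1.35×344 + 9.14×143 = 1632 + 486.78 + 464.4 + 1307.02 = 3890.2
ΣP(Period 0)·Q(Period 0) = 15.91×120 + 4.97×122 + 1.45×344 + 12.43×143 = 1909.2 + 606.34 + 498.8 + 1777.49 = 4791.83
Index = 3890.2 / 4791.83 × 100 = 81.1840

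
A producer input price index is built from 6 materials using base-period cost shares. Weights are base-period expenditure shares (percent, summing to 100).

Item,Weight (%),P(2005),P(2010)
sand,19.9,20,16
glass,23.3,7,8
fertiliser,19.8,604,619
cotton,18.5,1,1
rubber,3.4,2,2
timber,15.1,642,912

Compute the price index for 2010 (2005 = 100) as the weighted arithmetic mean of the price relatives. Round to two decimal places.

106.19

sand: 19.9 × (16/20) = 19.9 × 0.800000 = 15.9200
glass: 23.3 × (8/7) = 23.3 × 1.142857 = 26.6286
fertiliser: 19.8 × (619/604) = 19.8 × 1.024834 = 20.2917
cotton: 18.5 × (1/1) = 18.5 × 1.000000 = 18.5000
rubber: 3.4 × (2/2) = 3.4 × 1.000000 = 3.4000
timber: 15.1 × (912/642) = 15.1 × 1.420561 = 21.4505
Index = Σ wᵢ·(p₁ᵢ/p₀ᵢ) = 15.9200 + 26.6286 + 20.2917 + 18.5000 + 3.4000 + 21.4505 = 106.1908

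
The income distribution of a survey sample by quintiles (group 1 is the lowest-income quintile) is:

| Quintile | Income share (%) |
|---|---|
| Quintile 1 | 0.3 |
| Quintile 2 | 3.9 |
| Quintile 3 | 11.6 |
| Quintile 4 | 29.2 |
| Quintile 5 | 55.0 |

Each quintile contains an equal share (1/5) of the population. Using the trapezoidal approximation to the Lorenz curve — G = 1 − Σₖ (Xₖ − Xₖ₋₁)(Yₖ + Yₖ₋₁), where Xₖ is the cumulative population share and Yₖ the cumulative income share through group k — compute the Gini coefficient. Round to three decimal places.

Cumulative income shares Yₖ: 0.0030, 0.0420, 0.1580, 0.4500, 1.0000
Σ (Xₖ−Xₖ₋₁)(Yₖ+Yₖ₋₁) = (1/5)(0.0030+0.0000) + (1/5)(0.0420+0.0030) + (1/5)(0.1580+0.0420) + (1/5)(0.4500+0.1580) + (1/5)(1.0000+0.4500)
  = 0.0006 + 0.0090 + 0.0400 + 0.1216 + 0.2900 = 0.4612
G = 1 − 0.4612 = 0.5388

0.539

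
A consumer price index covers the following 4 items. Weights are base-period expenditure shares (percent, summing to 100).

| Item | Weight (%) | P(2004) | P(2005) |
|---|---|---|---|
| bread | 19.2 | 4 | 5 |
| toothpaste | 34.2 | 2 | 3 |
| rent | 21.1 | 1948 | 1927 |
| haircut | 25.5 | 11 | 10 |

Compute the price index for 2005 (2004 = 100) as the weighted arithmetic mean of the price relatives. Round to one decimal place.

bread: 19.2 × (5/4) = 19.2 × 1.250000 = 24.0000
toothpaste: 34.2 × (3/2) = 34.2 × 1.500000 = 51.3000
rent: 21.1 × (1927/1948) = 21.1 × 0.989220 = 20.8725
haircut: 25.5 × (10/11) = 25.5 × 0.909091 = 23.1818
Index = Σ wᵢ·(p₁ᵢ/p₀ᵢ) = 24.0000 + 51.3000 + 20.8725 + 23.1818 = 119.3544

119.4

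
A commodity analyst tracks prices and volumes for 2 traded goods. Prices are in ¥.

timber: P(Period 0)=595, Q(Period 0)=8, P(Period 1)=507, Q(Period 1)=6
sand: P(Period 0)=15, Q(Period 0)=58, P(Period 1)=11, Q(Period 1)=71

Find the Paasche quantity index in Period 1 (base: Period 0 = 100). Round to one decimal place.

Paasche quantity index uses current-period prices as weights.
ΣP(Period 1)·Q(Period 1) = 507×6 + 11×71 = 3042 + 781 = 3823
ΣP(Period 1)·Q(Period 0) = 507×8 + 11×58 = 4056 + 638 = 4694
Index = 3823 / 4694 × 100 = 81.4444

81.4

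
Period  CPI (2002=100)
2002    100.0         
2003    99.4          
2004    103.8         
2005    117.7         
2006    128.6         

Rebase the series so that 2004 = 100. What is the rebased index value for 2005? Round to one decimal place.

Rebased(2005) = 117.7 / 103.8 × 100 = 113.3911

113.4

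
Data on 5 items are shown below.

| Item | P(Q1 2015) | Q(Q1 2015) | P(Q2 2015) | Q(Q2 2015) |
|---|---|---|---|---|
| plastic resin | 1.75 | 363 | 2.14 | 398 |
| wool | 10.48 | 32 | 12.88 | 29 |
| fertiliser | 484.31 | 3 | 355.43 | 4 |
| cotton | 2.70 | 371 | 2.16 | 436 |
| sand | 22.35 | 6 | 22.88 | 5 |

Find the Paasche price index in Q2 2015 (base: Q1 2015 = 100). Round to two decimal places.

Paasche price index uses current-period quantities as weights.
ΣP(Q2 2015)·Q(Q2 2015) = 2.14×398 + 12.88×29 + 355.43×4 + 2.16×436 + 22.88×5 = 851.72 + 373.52 + 1421.72 + 941.76 + 114.4 = 3703.12
ΣP(Q1 2015)·Q(Q2 2015) = 1.75×398 + 10.48×29 + 484.31×4 + 2.70×436 + 22.35×5 = 696.5 + 303.92 + 1937.24 + 1177.2 + 111.75 = 4226.61
Index = 3703.12 / 4226.61 × 100 = 87.6144

87.61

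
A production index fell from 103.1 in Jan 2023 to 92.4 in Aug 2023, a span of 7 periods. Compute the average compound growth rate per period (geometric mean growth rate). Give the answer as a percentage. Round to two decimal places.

Growth factor = (92.4/103.1)^(1/7) = (0.896217)^(1/7) = 0.984469
Growth rate = 0.984469 − 1 = -0.015531 = -1.5531%

-1.55%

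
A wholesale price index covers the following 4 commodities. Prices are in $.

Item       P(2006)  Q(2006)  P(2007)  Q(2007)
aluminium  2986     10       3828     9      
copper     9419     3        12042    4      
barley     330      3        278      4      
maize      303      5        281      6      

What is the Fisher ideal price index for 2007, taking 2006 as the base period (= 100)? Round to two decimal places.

Laspeyres component (base-period weights):
ΣP(2007)Q(2006) = 3828×10 + 12042×3 + 278×3 + 281×5 = 38280 + 36126 + 834 + 1405 = 76645
ΣP(2006)Q(2006) = 2986×10 + 9419×3 + 330×3 + 303×5 = 29860 + 28257 + 990 + 1515 = 60622
L = 76645 / 60622 × 100 = 126.4310
Paasche component (current-period weights):
ΣP(2007)Q(2007) = 3828×9 + 12042×4 + 278×4 + 281×6 = 34452 + 48168 + 1112 + 1686 = 85418
ΣP(2006)Q(2007) = 2986×9 + 9419×4 + 330×4 + 303×6 = 26874 + 37676 + 1320 + 1818 = 67688
P = 85418 / 67688 × 100 = 126.1937
Fisher = √(L × P) = √(126.4310 × 126.1937) = 126.3123

126.31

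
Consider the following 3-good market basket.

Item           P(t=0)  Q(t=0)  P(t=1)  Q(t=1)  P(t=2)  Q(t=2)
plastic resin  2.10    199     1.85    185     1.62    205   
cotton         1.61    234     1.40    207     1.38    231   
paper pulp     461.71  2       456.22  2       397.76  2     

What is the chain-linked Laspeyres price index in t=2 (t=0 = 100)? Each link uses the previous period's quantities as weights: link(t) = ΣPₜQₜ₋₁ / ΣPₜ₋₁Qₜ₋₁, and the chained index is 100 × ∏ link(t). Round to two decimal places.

83.69

Link t=0→t=1:
ΣP(t=1)Q(t=0) = 1.85×199 + 1.40×234 + 456.22×2 = 368.15 + 327.6 + 912.44 = 1608.19
ΣP(t=0)Q(t=0) = 2.10×199 + 1.61×234 + 461.71×2 = 417.9 + 376.74 + 923.42 = 1718.06
link = 1608.19/1718.06 = 0.936050
Link t=1→t=2:
ΣP(t=2)Q(t=1) = 1.62×185 + 1.38×207 + 397.76×2 = 299.7 + 285.66 + 795.52 = 1380.88
ΣP(t=1)Q(t=1) = 1.85×185 + 1.40×207 + 456.22×2 = 342.25 + 289.8 + 912.44 = 1544.49
link = 1380.88/1544.49 = 0.894069
Chained index = 100 × 0.936050 × 0.894069 = 83.6893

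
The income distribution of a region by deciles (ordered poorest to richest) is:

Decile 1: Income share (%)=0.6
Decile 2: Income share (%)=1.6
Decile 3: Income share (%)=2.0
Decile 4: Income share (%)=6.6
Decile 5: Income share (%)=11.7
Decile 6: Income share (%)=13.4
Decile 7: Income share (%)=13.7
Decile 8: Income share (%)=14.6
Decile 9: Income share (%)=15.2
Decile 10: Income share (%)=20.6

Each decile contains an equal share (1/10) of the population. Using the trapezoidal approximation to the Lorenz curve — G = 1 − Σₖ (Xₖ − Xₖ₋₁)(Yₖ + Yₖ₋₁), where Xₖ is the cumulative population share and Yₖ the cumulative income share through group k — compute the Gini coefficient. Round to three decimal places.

Cumulative income shares Yₖ: 0.0060, 0.0220, 0.0420, 0.1080, 0.2250, 0.3590, 0.4960, 0.6420, 0.7940, 1.0000
Σ (Xₖ−Xₖ₋₁)(Yₖ+Yₖ₋₁) = (1/10)(0.0060+0.0000) + (1/10)(0.0220+0.0060) + (1/10)(0.0420+0.0220) + (1/10)(0.1080+0.0420) + (1/10)(0.2250+0.1080) + (1/10)(0.3590+0.2250) + (1/10)(0.4960+0.3590) + (1/10)(0.6420+0.4960) + (1/10)(0.7940+0.6420) + (1/10)(1.0000+0.7940)
  = 0.0006 + 0.0028 + 0.0064 + 0.0150 + 0.0333 + 0.0584 + 0.0855 + 0.1138 + 0.1436 + 0.1794 = 0.6388
G = 1 − 0.6388 = 0.3612

0.361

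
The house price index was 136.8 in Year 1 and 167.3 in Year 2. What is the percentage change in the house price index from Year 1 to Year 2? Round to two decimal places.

22.30%

Change = (167.3 − 136.8) / 136.8 × 100
       = 30.5 / 136.8 × 100 = 22.2953%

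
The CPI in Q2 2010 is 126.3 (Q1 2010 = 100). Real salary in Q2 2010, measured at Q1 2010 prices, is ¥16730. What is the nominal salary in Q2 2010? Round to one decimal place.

21130.0

Nominal = Real × (Index/100) = 16730 × (126.3/100)
        = 16730 × 1.263 = 21129.9900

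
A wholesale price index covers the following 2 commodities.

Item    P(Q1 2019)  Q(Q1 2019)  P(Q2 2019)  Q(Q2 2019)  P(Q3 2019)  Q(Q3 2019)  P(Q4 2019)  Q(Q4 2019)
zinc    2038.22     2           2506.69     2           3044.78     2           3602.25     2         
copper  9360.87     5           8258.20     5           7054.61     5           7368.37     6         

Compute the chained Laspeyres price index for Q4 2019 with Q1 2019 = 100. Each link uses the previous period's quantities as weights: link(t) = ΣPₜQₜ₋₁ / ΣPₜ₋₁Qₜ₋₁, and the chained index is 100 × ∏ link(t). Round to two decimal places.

Link Q1 2019→Q2 2019:
ΣP(Q2 2019)Q(Q1 2019) = 2506.69×2 + 8258.20×5 = 5013.38 + 41291 = 46304.38
ΣP(Q1 2019)Q(Q1 2019) = 2038.22×2 + 9360.87×5 = 4076.44 + 46804.35 = 50880.79
link = 46304.38/50880.79 = 0.910056
Link Q2 2019→Q3 2019:
ΣP(Q3 2019)Q(Q2 2019) = 3044.78×2 + 7054.61×5 = 6089.56 + 35273.05 = 41362.61
ΣP(Q2 2019)Q(Q2 2019) = 2506.69×2 + 8258.20×5 = 5013.38 + 41291 = 46304.38
link = 41362.61/46304.38 = 0.893276
Link Q3 2019→Q4 2019:
ΣP(Q4 2019)Q(Q3 2019) = 3602.25×2 + 7368.37×5 = 7204.5 + 36841.85 = 44046.35
ΣP(Q3 2019)Q(Q3 2019) = 3044.78×2 + 7054.61×5 = 6089.56 + 35273.05 = 41362.61
link = 44046.35/41362.61 = 1.064883
Chained index = 100 × 0.910056 × 0.893276 × 1.064883 = 86.5677

86.57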